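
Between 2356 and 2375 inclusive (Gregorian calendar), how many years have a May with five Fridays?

10

May has 31 days; it has five Fridays when Friday falls among the first (month-length − 28) days — i.e. when May 1 is one of Friday/Thursday/Wednesday.
May 1 by year: 2356:Tue 2357:Wed✓ 2358:Thu✓ 2359:Fri✓ 2360:Sun 2361:Mon 2362:Tue 2363:Wed✓ 2364:Fri✓ 2365:Sat 2366:Sun 2367:Mon 2368:Wed✓ 2369:Thu✓ 2370:Fri✓ 2371:Sat 2372:Mon 2373:Tue 2374:Wed✓ 2375:Thu✓
Years with five Fridays: 2357, 2358, 2359, 2363, 2364, 2368, 2369, 2370, 2374, 2375 → 10.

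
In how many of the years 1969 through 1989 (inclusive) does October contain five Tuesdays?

8

October has 31 days; it has five Tuesdays when Tuesday falls among the first (month-length − 28) days — i.e. when October 1 is one of Tuesday/Monday/Sunday.
October 1 by year: 1969:Wed 1970:Thu 1971:Fri 1972:Sun✓ 1973:Mon✓ 1974:Tue✓ 1975:Wed 1976:Fri 1977:Sat 1978:Sun✓ 1979:Mon✓ 1980:Wed 1981:Thu 1982:Fri 1983:Sat 1984:Mon✓ 1985:Tue✓ 1986:Wed 1987:Thu 1988:Sat 1989:Sun✓
Years with five Tuesdays: 1972, 1973, 1974, 1978, 1979, 1984, 1985, 1989 → 8.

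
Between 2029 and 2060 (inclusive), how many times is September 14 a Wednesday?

Track September 14's weekday year by year (advancing +1, or +2 across a Feb 29):
  2029: Fri  2030: Sat (+1)  2031: Sun (+1)  2032: Tue (+2)  2033: Wed (+1) ✓
  2034: Thu (+1)  2035: Fri (+1)  2036: Sun (+2)  2037: Mon (+1)  2038: Tue (+1)
  2039: Wed (+1) ✓  2040: Fri (+2)  2041: Sat (+1)  2042: Sun (+1)  … (4 more years) …
  2047: Sat (+1)  2048: Mon (+2)  2049: Tue (+1)  2050: Wed (+1) ✓  2051: Thu (+1)
  2052: Sat (+2)  2053: Sun (+1)  2054: Mon (+1)  2055: Tue (+1)  2056: Thu (+2)
  2057: Fri (+1)  2058: Sat (+1)  2059: Sun (+1)  2060: Tue (+2)
Wednesday years: 2033, 2039, 2044, 2050 — 4 in total.

4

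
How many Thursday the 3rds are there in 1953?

2

Check the 3rd of each month of 1953: Jan 3: Sat, Feb 3: Tue, Mar 3: Tue, Apr 3: Fri, May 3: Sun, Jun 3: Wed, Jul 3: Fri, Aug 3: Mon, Sep 3: Thu, Oct 3: Sat, Nov 3: Tue, Dec 3: Thu.
Thursday occurs in September, December — 2 months.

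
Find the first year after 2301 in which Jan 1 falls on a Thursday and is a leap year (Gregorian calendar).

Jan 1 advances by 2 weekdays after a leap year and by 1 after a common year.
2301: Jan 1 is Tuesday.
2302: Wednesday
2303: Thursday
2304: Friday (leap)
2305: Sunday
2306: Monday
2307: Tuesday
2308: Wednesday (leap)
2309: Friday
2310: Saturday
2311: Sunday
2312: Monday (leap)
2313: Wednesday
2314: Thursday
2315: Friday
2316: Saturday (leap)
2317: Monday
2318: Tuesday
2319: Wednesday
2320: Thursday (leap)
2320 begins on a Thursday and is a leap year.

2320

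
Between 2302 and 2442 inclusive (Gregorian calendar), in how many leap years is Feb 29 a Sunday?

5

Leap years in 2302–2442: 35 of them.
Feb 29 weekday advances by 5 (mod 7) from one leap year to the next four years later (or differs when a century non-leap intervenes).
Leap-day weekdays: 2304:Mon 2308:Sat 2312:Thu 2316:Tue 2320:Sun✓ 2324:Fri 2328:Wed 2332:Mon 2336:Sat 2340:Thu 2344:Tue 2348:Sun✓ 2352:Fri …(9 more)… 2392:Sat 2396:Thu 2400:Tue 2404:Sun✓ 2408:Fri 2412:Wed 2416:Mon 2420:Sat 2424:Thu 2428:Tue 2432:Sun✓ 2436:Fri 2440:Wed
Sunday: 2320, 2348, 2376, 2404, 2432 → 5.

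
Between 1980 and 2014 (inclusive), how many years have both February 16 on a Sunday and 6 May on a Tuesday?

Check each year's weekday for February 16 and 6 May:
  1980: Sat/Tue  1981: Mon/Wed  1982: Tue/Thu  1983: Wed/Fri  1984: Thu/Sun  1985: Sat/Mon  1986: Sun/Tue ✓  1987: Mon/Wed  1988: Tue/Fri  1989: Thu/Sat  1990: Fri/Sun  1991: Sat/Mon  1992: Sun/Wed  1993: Tue/Thu  …(7 more)…  2001: Fri/Sun  2002: Sat/Mon  2003: Sun/Tue ✓  2004: Mon/Thu  2005: Wed/Fri  2006: Thu/Sat  2007: Fri/Sun  2008: Sat/Tue  2009: Mon/Wed  2010: Tue/Thu  2011: Wed/Fri  2012: Thu/Sun  2013: Sat/Mon  2014: Sun/Tue ✓
Both conditions hold in: 1986, 1997, 2003, 2014 — 4.

4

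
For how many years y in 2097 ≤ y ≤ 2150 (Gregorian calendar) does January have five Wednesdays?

January has 31 days; it has five Wednesdays when Wednesday falls among the first (month-length − 28) days — i.e. when January 1 is one of Wednesday/Tuesday/Monday.
January 1 by year: 2097:Tue✓ 2098:Wed✓ 2099:Thu 2100:Fri 2101:Sat 2102:Sun 2103:Mon✓ 2104:Tue✓ 2105:Thu 2106:Fri 2107:Sat 2108:Sun 2109:Tue✓ 2110:Wed✓ 2111:Thu …(24 more)… 2136:Sun 2137:Tue✓ 2138:Wed✓ 2139:Thu 2140:Fri 2141:Sun 2142:Mon✓ 2143:Tue✓ 2144:Wed✓ 2145:Fri 2146:Sat 2147:Sun 2148:Mon✓ 2149:Wed✓ 2150:Thu
Years with five Wednesdays: 2097, 2098, 2103, 2104, 2109, 2110, 2114, 2115, 2116, 2120, 2121, 2125, 2126, 2127, 2131, 2132, 2137, 2138, 2142, 2143, 2144, 2148, 2149 → 23.

23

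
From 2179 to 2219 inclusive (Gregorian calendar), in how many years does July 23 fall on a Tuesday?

6

Track July 23's weekday year by year (advancing +1, or +2 across a Feb 29):
  2179: Fri  2180: Sun (+2)  2181: Mon (+1)  2182: Tue (+1) ✓  2183: Wed (+1)
  2184: Fri (+2)  2185: Sat (+1)  2186: Sun (+1)  2187: Mon (+1)  2188: Wed (+2)
  2189: Thu (+1)  2190: Fri (+1)  2191: Sat (+1)  2192: Mon (+2)  … (13 more years) …
  2206: Wed (+1)  2207: Thu (+1)  2208: Sat (+2)  2209: Sun (+1)  2210: Mon (+1)
  2211: Tue (+1) ✓  2212: Thu (+2)  2213: Fri (+1)  2214: Sat (+1)  2215: Sun (+1)
  2216: Tue (+2) ✓  2217: Wed (+1)  2218: Thu (+1)  2219: Fri (+1)
Tuesday years: 2182, 2193, 2199, 2205, 2211, 2216 — 6 in total.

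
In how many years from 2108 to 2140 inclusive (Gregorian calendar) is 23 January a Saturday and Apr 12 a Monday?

Check each year's weekday for 23 January and Apr 12:
  2108: Mon/Thu  2109: Wed/Fri  2110: Thu/Sat  2111: Fri/Sun  2112: Sat/Tue  2113: Mon/Wed  2114: Tue/Thu  2115: Wed/Fri  2116: Thu/Sun  2117: Sat/Mon ✓  2118: Sun/Tue  2119: Mon/Wed  2120: Tue/Fri  2121: Thu/Sat  …(5 more)…  2127: Thu/Sat  2128: Fri/Mon  2129: Sun/Tue  2130: Mon/Wed  2131: Tue/Thu  2132: Wed/Sat  2133: Fri/Sun  2134: Sat/Mon ✓  2135: Sun/Tue  2136: Mon/Thu  2137: Wed/Fri  2138: Thu/Sat  2139: Fri/Sun  2140: Sat/Tue
Both conditions hold in: 2117, 2123, 2134 — 3.

3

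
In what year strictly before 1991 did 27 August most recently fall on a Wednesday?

From one year to the next, a fixed date's weekday advances by 1, or by 2 when a Feb 29 lies between the two dates.
1991: August 27 is Tuesday.
1990: Monday (−1)
1989: Sunday (−1)
1988: Saturday (−1)
1987: Thursday (−2)
1986: Wednesday (−1)
27 August falls on a Wednesday in 1986.

1986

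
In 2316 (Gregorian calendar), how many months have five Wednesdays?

A month of length L has five Wednesdays iff its first Wednesday is on day ≤ L−28 (so day 1–3 in a 31-day month, 1–2 in a 30-day month, day 1 in a leap February).
Checking each month of 2316: Jan starts Sat (31d); Feb starts Tue (29d); Mar starts Wed (31d) ✓; Apr starts Sat (30d); May starts Mon (31d) ✓; Jun starts Thu (30d); Jul starts Sat (31d); Aug starts Tue (31d) ✓; Sep starts Fri (30d); Oct starts Sun (31d); Nov starts Wed (30d) ✓; Dec starts Fri (31d).
Five-Wednesday months: March, May, August, November → 4.

4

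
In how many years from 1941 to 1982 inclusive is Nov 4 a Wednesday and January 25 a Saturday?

Check each year's weekday for Nov 4 and January 25:
  1941: Tue/Sat  1942: Wed/Sun  1943: Thu/Mon  1944: Sat/Tue  1945: Sun/Thu  1946: Mon/Fri  1947: Tue/Sat  1948: Thu/Sun  1949: Fri/Tue  1950: Sat/Wed  1951: Sun/Thu  1952: Tue/Fri  1953: Wed/Sun  1954: Thu/Mon  …(14 more)…  1969: Tue/Sat  1970: Wed/Sun  1971: Thu/Mon  1972: Sat/Tue  1973: Sun/Thu  1974: Mon/Fri  1975: Tue/Sat  1976: Thu/Sun  1977: Fri/Tue  1978: Sat/Wed  1979: Sun/Thu  1980: Tue/Fri  1981: Wed/Sun  1982: Thu/Mon
Both conditions hold in: 1964 — 1.

1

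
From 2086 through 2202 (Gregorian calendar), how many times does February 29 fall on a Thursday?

Leap years in 2086–2202: 27 of them.
Feb 29 weekday advances by 5 (mod 7) from one leap year to the next four years later (or differs when a century non-leap intervenes).
Leap-day weekdays: 2088:Sun 2092:Fri 2096:Wed 2104:Fri 2108:Wed 2112:Mon 2116:Sat 2120:Thu✓ 2124:Tue 2128:Sun 2132:Fri 2136:Wed 2140:Mon 2144:Sat 2148:Thu✓ 2152:Tue 2156:Sun 2160:Fri 2164:Wed 2168:Mon 2172:Sat 2176:Thu✓ 2180:Tue 2184:Sun 2188:Fri 2192:Wed 2196:Mon
Thursday: 2120, 2148, 2176 → 3.

3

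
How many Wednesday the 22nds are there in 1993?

Check the 22nd of each month of 1993: Jan 22: Fri, Feb 22: Mon, Mar 22: Mon, Apr 22: Thu, May 22: Sat, Jun 22: Tue, Jul 22: Thu, Aug 22: Sun, Sep 22: Wed, Oct 22: Fri, Nov 22: Mon, Dec 22: Wed.
Wednesday occurs in September, December — 2 months.

2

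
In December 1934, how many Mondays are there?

5

December 1934 has 31 days and begins on Saturday.
The first Monday is December 3.
Mondays fall on 3, 10, 17, 24, 31 — that's 5.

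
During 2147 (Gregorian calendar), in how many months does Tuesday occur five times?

4

A month of length L has five Tuesdays iff its first Tuesday is on day ≤ L−28 (so day 1–3 in a 31-day month, 1–2 in a 30-day month, day 1 in a leap February).
Checking each month of 2147: Jan starts Sun (31d) ✓; Feb starts Wed (28d); Mar starts Wed (31d); Apr starts Sat (30d); May starts Mon (31d) ✓; Jun starts Thu (30d); Jul starts Sat (31d); Aug starts Tue (31d) ✓; Sep starts Fri (30d); Oct starts Sun (31d) ✓; Nov starts Wed (30d); Dec starts Fri (31d).
Five-Tuesday months: January, May, August, October → 4.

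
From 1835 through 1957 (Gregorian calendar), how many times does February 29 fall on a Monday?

Leap years in 1835–1957: 30 of them.
Feb 29 weekday advances by 5 (mod 7) from one leap year to the next four years later (or differs when a century non-leap intervenes).
Leap-day weekdays: 1836:Mon✓ 1840:Sat 1844:Thu 1848:Tue 1852:Sun 1856:Fri 1860:Wed 1864:Mon✓ 1868:Sat 1872:Thu 1876:Tue 1880:Sun 1884:Fri …(4 more)… 1908:Sat 1912:Thu 1916:Tue 1920:Sun 1924:Fri 1928:Wed 1932:Mon✓ 1936:Sat 1940:Thu 1944:Tue 1948:Sun 1952:Fri 1956:Wed
Monday: 1836, 1864, 1892, 1904, 1932 → 5.

5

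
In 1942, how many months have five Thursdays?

A month of length L has five Thursdays iff its first Thursday is on day ≤ L−28 (so day 1–3 in a 31-day month, 1–2 in a 30-day month, day 1 in a leap February).
Checking each month of 1942: Jan starts Thu (31d) ✓; Feb starts Sun (28d); Mar starts Sun (31d); Apr starts Wed (30d) ✓; May starts Fri (31d); Jun starts Mon (30d); Jul starts Wed (31d) ✓; Aug starts Sat (31d); Sep starts Tue (30d); Oct starts Thu (31d) ✓; Nov starts Sun (30d); Dec starts Tue (31d) ✓.
Five-Thursday months: January, April, July, October, December → 5.

5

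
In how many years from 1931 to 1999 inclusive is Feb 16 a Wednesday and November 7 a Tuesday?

2

Check each year's weekday for Feb 16 and November 7:
  1931: Mon/Sat  1932: Tue/Mon  1933: Thu/Tue  1934: Fri/Wed  1935: Sat/Thu  1936: Sun/Sat  1937: Tue/Sun  1938: Wed/Mon  1939: Thu/Tue  1940: Fri/Thu  1941: Sun/Fri  1942: Mon/Sat  1943: Tue/Sun  1944: Wed/Tue ✓  …(41 more)…  1986: Sun/Fri  1987: Mon/Sat  1988: Tue/Mon  1989: Thu/Tue  1990: Fri/Wed  1991: Sat/Thu  1992: Sun/Sat  1993: Tue/Sun  1994: Wed/Mon  1995: Thu/Tue  1996: Fri/Thu  1997: Sun/Fri  1998: Mon/Sat  1999: Tue/Sun
Both conditions hold in: 1944, 1972 — 2.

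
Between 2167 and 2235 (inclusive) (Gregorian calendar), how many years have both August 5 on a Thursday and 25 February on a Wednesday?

2

Check each year's weekday for August 5 and 25 February:
  2167: Wed/Wed  2168: Fri/Thu  2169: Sat/Sat  2170: Sun/Sun  2171: Mon/Mon  2172: Wed/Tue  2173: Thu/Thu  2174: Fri/Fri  2175: Sat/Sat  2176: Mon/Sun  2177: Tue/Tue  2178: Wed/Wed  2179: Thu/Thu  2180: Sat/Fri  …(41 more)…  2222: Mon/Mon  2223: Tue/Tue  2224: Thu/Wed ✓  2225: Fri/Fri  2226: Sat/Sat  2227: Sun/Sun  2228: Tue/Mon  2229: Wed/Wed  2230: Thu/Thu  2231: Fri/Fri  2232: Sun/Sat  2233: Mon/Mon  2234: Tue/Tue  2235: Wed/Wed
Both conditions hold in: 2184, 2224 — 2.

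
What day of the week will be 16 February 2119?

January 1, 2119 is a Sunday.
February 16 is day 47 of the year, i.e. 46 days after Jan 1.
46 mod 7 = 4, so advance 4 weekdays from Sunday: Thursday.

Thursday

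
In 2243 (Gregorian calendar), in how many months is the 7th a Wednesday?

1

Check the 7th of each month of 2243: Jan 7: Sat, Feb 7: Tue, Mar 7: Tue, Apr 7: Fri, May 7: Sun, Jun 7: Wed, Jul 7: Fri, Aug 7: Mon, Sep 7: Thu, Oct 7: Sat, Nov 7: Tue, Dec 7: Thu.
Wednesday occurs in June — 1 month.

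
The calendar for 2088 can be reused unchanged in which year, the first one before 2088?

2060

Two years share a calendar iff Jan 1 falls on the same weekday and both are leap or both are common. 2088: Jan 1 is Thursday, leap year.
2087: Jan 1 Wednesday, common
2086: Jan 1 Tuesday, common
2085: Jan 1 Monday, common
2084: Jan 1 Saturday, leap
2083: Jan 1 Friday, common
2082: Jan 1 Thursday, common
2081: Jan 1 Wednesday, common
2080: Jan 1 Monday, leap
2079: Jan 1 Sunday, common
2078: Jan 1 Saturday, common
2077: Jan 1 Friday, common
2076: Jan 1 Wednesday, leap
2075: Jan 1 Tuesday, common
2074: Jan 1 Monday, common
2073: Jan 1 Sunday, common
2072: Jan 1 Friday, leap
2071: Jan 1 Thursday, common
2070: Jan 1 Wednesday, common
2069: Jan 1 Tuesday, common
2068: Jan 1 Sunday, leap
2067: Jan 1 Saturday, common
2066: Jan 1 Friday, common
2065: Jan 1 Thursday, common
2064: Jan 1 Tuesday, leap
2063: Jan 1 Monday, common
2062: Jan 1 Sunday, common
2061: Jan 1 Saturday, common
2060: Jan 1 Thursday, leap
2060 matches on both conditions.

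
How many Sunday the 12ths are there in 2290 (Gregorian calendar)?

Check the 12th of each month of 2290: Jan 12: Sun, Feb 12: Wed, Mar 12: Wed, Apr 12: Sat, May 12: Mon, Jun 12: Thu, Jul 12: Sat, Aug 12: Tue, Sep 12: Fri, Oct 12: Sun, Nov 12: Wed, Dec 12: Fri.
Sunday occurs in January, October — 2 months.

2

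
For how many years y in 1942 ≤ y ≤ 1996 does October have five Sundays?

24

October has 31 days; it has five Sundays when Sunday falls among the first (month-length − 28) days — i.e. when October 1 is one of Sunday/Saturday/Friday.
October 1 by year: 1942:Thu 1943:Fri✓ 1944:Sun✓ 1945:Mon 1946:Tue 1947:Wed 1948:Fri✓ 1949:Sat✓ 1950:Sun✓ 1951:Mon 1952:Wed 1953:Thu 1954:Fri✓ 1955:Sat✓ 1956:Mon …(25 more)… 1982:Fri✓ 1983:Sat✓ 1984:Mon 1985:Tue 1986:Wed 1987:Thu 1988:Sat✓ 1989:Sun✓ 1990:Mon 1991:Tue 1992:Thu 1993:Fri✓ 1994:Sat✓ 1995:Sun✓ 1996:Tue
Years with five Sundays: 1943, 1944, 1948, 1949, 1950, 1954, 1955, 1960, 1961, 1965, 1966, 1967, 1971, 1972, 1976, 1977, 1978, 1982, 1983, 1988, 1989, 1993, 1994, 1995 → 24.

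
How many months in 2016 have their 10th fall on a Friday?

Check the 10th of each month of 2016: Jan 10: Sun, Feb 10: Wed, Mar 10: Thu, Apr 10: Sun, May 10: Tue, Jun 10: Fri, Jul 10: Sun, Aug 10: Wed, Sep 10: Sat, Oct 10: Mon, Nov 10: Thu, Dec 10: Sat.
Friday occurs in June — 1 month.

1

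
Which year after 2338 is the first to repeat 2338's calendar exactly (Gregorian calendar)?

2349

Two years share a calendar iff Jan 1 falls on the same weekday and both are leap or both are common. 2338: Jan 1 is Saturday, common year.
2339: Jan 1 Sunday, common
2340: Jan 1 Monday, leap
2341: Jan 1 Wednesday, common
2342: Jan 1 Thursday, common
2343: Jan 1 Friday, common
2344: Jan 1 Saturday, leap
2345: Jan 1 Monday, common
2346: Jan 1 Tuesday, common
2347: Jan 1 Wednesday, common
2348: Jan 1 Thursday, leap
2349: Jan 1 Saturday, common
2349 matches on both conditions.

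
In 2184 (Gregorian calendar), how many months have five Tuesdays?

A month of length L has five Tuesdays iff its first Tuesday is on day ≤ L−28 (so day 1–3 in a 31-day month, 1–2 in a 30-day month, day 1 in a leap February).
Checking each month of 2184: Jan starts Thu (31d); Feb starts Sun (29d); Mar starts Mon (31d) ✓; Apr starts Thu (30d); May starts Sat (31d); Jun starts Tue (30d) ✓; Jul starts Thu (31d); Aug starts Sun (31d) ✓; Sep starts Wed (30d); Oct starts Fri (31d); Nov starts Mon (30d) ✓; Dec starts Wed (31d).
Five-Tuesday months: March, June, August, November → 4.

4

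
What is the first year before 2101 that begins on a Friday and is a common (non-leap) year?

2100

Jan 1 advances by 2 weekdays after a leap year and by 1 after a common year.
2101: Jan 1 is Saturday.
2100: Friday
2100 begins on a Friday and is a common year.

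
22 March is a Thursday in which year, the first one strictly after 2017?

2018

From one year to the next, a fixed date's weekday advances by 1, or by 2 when a Feb 29 lies between the two dates.
2017: March 22 is Wednesday.
2018: Thursday (+1)
22 March falls on a Thursday in 2018.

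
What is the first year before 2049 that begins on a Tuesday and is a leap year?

2036

Jan 1 advances by 2 weekdays after a leap year and by 1 after a common year.
2049: Jan 1 is Friday.
2048: Wednesday (leap)
2047: Tuesday
2046: Monday
2045: Sunday
2044: Friday (leap)
2043: Thursday
2042: Wednesday
2041: Tuesday
2040: Sunday (leap)
2039: Saturday
2038: Friday
2037: Thursday
2036: Tuesday (leap)
2036 begins on a Tuesday and is a leap year.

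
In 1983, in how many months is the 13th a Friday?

Check the 13th of each month of 1983: Jan 13: Thu, Feb 13: Sun, Mar 13: Sun, Apr 13: Wed, May 13: Fri, Jun 13: Mon, Jul 13: Wed, Aug 13: Sat, Sep 13: Tue, Oct 13: Thu, Nov 13: Sun, Dec 13: Tue.
Friday occurs in May — 1 month.

1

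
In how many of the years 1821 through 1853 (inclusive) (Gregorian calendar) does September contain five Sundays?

10

September has 30 days; it has five Sundays when Sunday falls among the first (month-length − 28) days — i.e. when September 1 is one of Sunday/Saturday.
September 1 by year: 1821:Sat✓ 1822:Sun✓ 1823:Mon 1824:Wed 1825:Thu 1826:Fri 1827:Sat✓ 1828:Mon 1829:Tue 1830:Wed 1831:Thu 1832:Sat✓ 1833:Sun✓ 1834:Mon 1835:Tue …(3 more)… 1839:Sun✓ 1840:Tue 1841:Wed 1842:Thu 1843:Fri 1844:Sun✓ 1845:Mon 1846:Tue 1847:Wed 1848:Fri 1849:Sat✓ 1850:Sun✓ 1851:Mon 1852:Wed 1853:Thu
Years with five Sundays: 1821, 1822, 1827, 1832, 1833, 1838, 1839, 1844, 1849, 1850 → 10.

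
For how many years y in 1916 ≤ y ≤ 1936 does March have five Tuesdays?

8

March has 31 days; it has five Tuesdays when Tuesday falls among the first (month-length − 28) days — i.e. when March 1 is one of Tuesday/Monday/Sunday.
March 1 by year: 1916:Wed 1917:Thu 1918:Fri 1919:Sat 1920:Mon✓ 1921:Tue✓ 1922:Wed 1923:Thu 1924:Sat 1925:Sun✓ 1926:Mon✓ 1927:Tue✓ 1928:Thu 1929:Fri 1930:Sat 1931:Sun✓ 1932:Tue✓ 1933:Wed 1934:Thu 1935:Fri 1936:Sun✓
Years with five Tuesdays: 1920, 1921, 1925, 1926, 1927, 1931, 1932, 1936 → 8.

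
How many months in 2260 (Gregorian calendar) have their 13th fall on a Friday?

Check the 13th of each month of 2260: Jan 13: Fri, Feb 13: Mon, Mar 13: Tue, Apr 13: Fri, May 13: Sun, Jun 13: Wed, Jul 13: Fri, Aug 13: Mon, Sep 13: Thu, Oct 13: Sat, Nov 13: Tue, Dec 13: Thu.
Friday occurs in January, April, July — 3 months.

3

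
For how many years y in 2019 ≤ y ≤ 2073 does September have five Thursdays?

16

September has 30 days; it has five Thursdays when Thursday falls among the first (month-length − 28) days — i.e. when September 1 is one of Thursday/Wednesday.
September 1 by year: 2019:Sun 2020:Tue 2021:Wed✓ 2022:Thu✓ 2023:Fri 2024:Sun 2025:Mon 2026:Tue 2027:Wed✓ 2028:Fri 2029:Sat 2030:Sun 2031:Mon 2032:Wed✓ 2033:Thu✓ …(25 more)… 2059:Mon 2060:Wed✓ 2061:Thu✓ 2062:Fri 2063:Sat 2064:Mon 2065:Tue 2066:Wed✓ 2067:Thu✓ 2068:Sat 2069:Sun 2070:Mon 2071:Tue 2072:Thu✓ 2073:Fri
Years with five Thursdays: 2021, 2022, 2027, 2032, 2033, 2038, 2039, 2044, 2049, 2050, 2055, 2060, 2061, 2066, 2067, 2072 → 16.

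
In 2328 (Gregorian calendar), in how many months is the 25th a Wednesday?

Check the 25th of each month of 2328: Jan 25: Wed, Feb 25: Sat, Mar 25: Sun, Apr 25: Wed, May 25: Fri, Jun 25: Mon, Jul 25: Wed, Aug 25: Sat, Sep 25: Tue, Oct 25: Thu, Nov 25: Sun, Dec 25: Tue.
Wednesday occurs in January, April, July — 3 months.

3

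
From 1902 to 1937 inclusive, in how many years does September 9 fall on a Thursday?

Track September 9's weekday year by year (advancing +1, or +2 across a Feb 29):
  1902: Tue  1903: Wed (+1)  1904: Fri (+2)  1905: Sat (+1)  1906: Sun (+1)
  1907: Mon (+1)  1908: Wed (+2)  1909: Thu (+1) ✓  1910: Fri (+1)  1911: Sat (+1)
  1912: Mon (+2)  1913: Tue (+1)  1914: Wed (+1)  1915: Thu (+1) ✓  … (8 more years) …
  1924: Tue (+2)  1925: Wed (+1)  1926: Thu (+1) ✓  1927: Fri (+1)  1928: Sun (+2)
  1929: Mon (+1)  1930: Tue (+1)  1931: Wed (+1)  1932: Fri (+2)  1933: Sat (+1)
  1934: Sun (+1)  1935: Mon (+1)  1936: Wed (+2)  1937: Thu (+1) ✓
Thursday years: 1909, 1915, 1920, 1926, 1937 — 5 in total.

5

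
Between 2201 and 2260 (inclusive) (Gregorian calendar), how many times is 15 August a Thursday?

Track 15 August's weekday year by year (advancing +1, or +2 across a Feb 29):
  2201: Sat  2202: Sun (+1)  2203: Mon (+1)  2204: Wed (+2)  2205: Thu (+1) ✓
  2206: Fri (+1)  2207: Sat (+1)  2208: Mon (+2)  2209: Tue (+1)  2210: Wed (+1)
  2211: Thu (+1) ✓  2212: Sat (+2)  2213: Sun (+1)  2214: Mon (+1)  … (32 more years) …
  2247: Sun (+1)  2248: Tue (+2)  2249: Wed (+1)  2250: Thu (+1) ✓  2251: Fri (+1)
  2252: Sun (+2)  2253: Mon (+1)  2254: Tue (+1)  2255: Wed (+1)  2256: Fri (+2)
  2257: Sat (+1)  2258: Sun (+1)  2259: Mon (+1)  2260: Wed (+2)
Thursday years: 2205, 2211, 2216, 2222, 2233, 2239, 2244, 2250 — 8 in total.

8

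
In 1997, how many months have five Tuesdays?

4

A month of length L has five Tuesdays iff its first Tuesday is on day ≤ L−28 (so day 1–3 in a 31-day month, 1–2 in a 30-day month, day 1 in a leap February).
Checking each month of 1997: Jan starts Wed (31d); Feb starts Sat (28d); Mar starts Sat (31d); Apr starts Tue (30d) ✓; May starts Thu (31d); Jun starts Sun (30d); Jul starts Tue (31d) ✓; Aug starts Fri (31d); Sep starts Mon (30d) ✓; Oct starts Wed (31d); Nov starts Sat (30d); Dec starts Mon (31d) ✓.
Five-Tuesday months: April, July, September, December → 4.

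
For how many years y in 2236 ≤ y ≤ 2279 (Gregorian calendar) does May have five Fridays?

19

May has 31 days; it has five Fridays when Friday falls among the first (month-length − 28) days — i.e. when May 1 is one of Friday/Thursday/Wednesday.
May 1 by year: 2236:Sun 2237:Mon 2238:Tue 2239:Wed✓ 2240:Fri✓ 2241:Sat 2242:Sun 2243:Mon 2244:Wed✓ 2245:Thu✓ 2246:Fri✓ 2247:Sat 2248:Mon 2249:Tue 2250:Wed✓ …(14 more)… 2265:Mon 2266:Tue 2267:Wed✓ 2268:Fri✓ 2269:Sat 2270:Sun 2271:Mon 2272:Wed✓ 2273:Thu✓ 2274:Fri✓ 2275:Sat 2276:Mon 2277:Tue 2278:Wed✓ 2279:Thu✓
Years with five Fridays: 2239, 2240, 2244, 2245, 2246, 2250, 2251, 2256, 2257, 2261, 2262, 2263, 2267, 2268, 2272, 2273, 2274, 2278, 2279 → 19.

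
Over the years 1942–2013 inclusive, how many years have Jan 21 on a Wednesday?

11

Track Jan 21's weekday year by year (advancing +1, or +2 across a Feb 29):
  1942: Wed ✓  1943: Thu (+1)  1944: Fri (+1)  1945: Sun (+2)  1946: Mon (+1)
  1947: Tue (+1)  1948: Wed (+1) ✓  1949: Fri (+2)  1950: Sat (+1)  1951: Sun (+1)
  1952: Mon (+1)  1953: Wed (+2) ✓  1954: Thu (+1)  1955: Fri (+1)  … (44 more years) …
  2000: Fri (+1)  2001: Sun (+2)  2002: Mon (+1)  2003: Tue (+1)  2004: Wed (+1) ✓
  2005: Fri (+2)  2006: Sat (+1)  2007: Sun (+1)  2008: Mon (+1)  2009: Wed (+2) ✓
  2010: Thu (+1)  2011: Fri (+1)  2012: Sat (+1)  2013: Mon (+2)
Wednesday years: 1942, 1948, 1953, 1959, 1970, 1976, 1981, 1987, 1998, 2004, 2009 — 11 in total.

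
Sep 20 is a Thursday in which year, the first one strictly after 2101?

From one year to the next, a fixed date's weekday advances by 1, or by 2 when a Feb 29 lies between the two dates.
2101: September 20 is Tuesday.
2102: Wednesday (+1)
2103: Thursday (+1)
Sep 20 falls on a Thursday in 2103.

2103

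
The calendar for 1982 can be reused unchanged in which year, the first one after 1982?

1993

Two years share a calendar iff Jan 1 falls on the same weekday and both are leap or both are common. 1982: Jan 1 is Friday, common year.
1983: Jan 1 Saturday, common
1984: Jan 1 Sunday, leap
1985: Jan 1 Tuesday, common
1986: Jan 1 Wednesday, common
1987: Jan 1 Thursday, common
1988: Jan 1 Friday, leap
1989: Jan 1 Sunday, common
1990: Jan 1 Monday, common
1991: Jan 1 Tuesday, common
1992: Jan 1 Wednesday, leap
1993: Jan 1 Friday, common
1993 matches on both conditions.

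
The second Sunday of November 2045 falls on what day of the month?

November 1, 2045 is a Wednesday, so the first Sunday is the 5th.
The second Sunday is 5 + 7 = 12.

12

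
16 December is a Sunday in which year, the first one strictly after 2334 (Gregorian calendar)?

From one year to the next, a fixed date's weekday advances by 1, or by 2 when a Feb 29 lies between the two dates.
2334: December 16 is Sunday.
2335: Monday (+1)
2336: Wednesday (+2)
2337: Thursday (+1)
2338: Friday (+1)
2339: Saturday (+1)
2340: Monday (+2)
2341: Tuesday (+1)
2342: Wednesday (+1)
2343: Thursday (+1)
2344: Saturday (+2)
2345: Sunday (+1)
16 December falls on a Sunday in 2345.

2345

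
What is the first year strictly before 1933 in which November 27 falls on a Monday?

From one year to the next, a fixed date's weekday advances by 1, or by 2 when a Feb 29 lies between the two dates.
1933: November 27 is Monday.
1932: Sunday (−1)
1931: Friday (−2)
1930: Thursday (−1)
1929: Wednesday (−1)
1928: Tuesday (−1)
1927: Sunday (−2)
1926: Saturday (−1)
1925: Friday (−1)
1924: Thursday (−1)
1923: Tuesday (−2)
1922: Monday (−1)
November 27 falls on a Monday in 1922.

1922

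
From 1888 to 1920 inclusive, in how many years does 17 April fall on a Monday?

5

Track 17 April's weekday year by year (advancing +1, or +2 across a Feb 29):
  1888: Tue  1889: Wed (+1)  1890: Thu (+1)  1891: Fri (+1)  1892: Sun (+2)
  1893: Mon (+1) ✓  1894: Tue (+1)  1895: Wed (+1)  1896: Fri (+2)  1897: Sat (+1)
  1898: Sun (+1)  1899: Mon (+1) ✓  1900: Tue (+1)  1901: Wed (+1)  … (5 more years) …
  1907: Wed (+1)  1908: Fri (+2)  1909: Sat (+1)  1910: Sun (+1)  1911: Mon (+1) ✓
  1912: Wed (+2)  1913: Thu (+1)  1914: Fri (+1)  1915: Sat (+1)  1916: Mon (+2) ✓
  1917: Tue (+1)  1918: Wed (+1)  1919: Thu (+1)  1920: Sat (+2)
Monday years: 1893, 1899, 1905, 1911, 1916 — 5 in total.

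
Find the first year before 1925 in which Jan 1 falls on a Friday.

1915

Jan 1 advances by 2 weekdays after a leap year and by 1 after a common year.
1925: Jan 1 is Thursday.
1924: Tuesday (leap)
1923: Monday
1922: Sunday
1921: Saturday
1920: Thursday (leap)
1919: Wednesday
1918: Tuesday
1917: Monday
1916: Saturday (leap)
1915: Friday
1915 begins on a Friday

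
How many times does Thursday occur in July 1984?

July 1984 has 31 days and begins on Sunday.
The first Thursday is July 5.
Thursdays fall on 5, 12, 19, 26 — that's 4.

4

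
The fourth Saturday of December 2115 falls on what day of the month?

28

December 1, 2115 is a Sunday, so the first Saturday is the 7th.
The fourth Saturday is 7 + 21 = 28.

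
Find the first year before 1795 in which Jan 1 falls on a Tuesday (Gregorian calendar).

1793

Jan 1 advances by 2 weekdays after a leap year and by 1 after a common year.
1795: Jan 1 is Thursday.
1794: Wednesday
1793: Tuesday
1793 begins on a Tuesday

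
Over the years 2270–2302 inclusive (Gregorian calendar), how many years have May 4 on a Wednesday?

Track May 4's weekday year by year (advancing +1, or +2 across a Feb 29):
  2270: Wed ✓  2271: Thu (+1)  2272: Sat (+2)  2273: Sun (+1)  2274: Mon (+1)
  2275: Tue (+1)  2276: Thu (+2)  2277: Fri (+1)  2278: Sat (+1)  2279: Sun (+1)
  2280: Tue (+2)  2281: Wed (+1) ✓  2282: Thu (+1)  2283: Fri (+1)  … (5 more years) …
  2289: Sat (+1)  2290: Sun (+1)  2291: Mon (+1)  2292: Wed (+2) ✓  2293: Thu (+1)
  2294: Fri (+1)  2295: Sat (+1)  2296: Mon (+2)  2297: Tue (+1)  2298: Wed (+1) ✓
  2299: Thu (+1)  2300: Fri (+1)  2301: Sat (+1)  2302: Sun (+1)
Wednesday years: 2270, 2281, 2287, 2292, 2298 — 5 in total.

5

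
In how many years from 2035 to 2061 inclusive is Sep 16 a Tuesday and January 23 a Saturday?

Check each year's weekday for Sep 16 and January 23:
  2035: Sun/Tue  2036: Tue/Wed  2037: Wed/Fri  2038: Thu/Sat  2039: Fri/Sun  2040: Sun/Mon  2041: Mon/Wed  2042: Tue/Thu  2043: Wed/Fri  2044: Fri/Sat  2045: Sat/Mon  2046: Sun/Tue  2047: Mon/Wed  2048: Wed/Thu  2049: Thu/Sat  2050: Fri/Sun  2051: Sat/Mon  2052: Mon/Tue  2053: Tue/Thu  2054: Wed/Fri  2055: Thu/Sat  2056: Sat/Sun  2057: Sun/Tue  2058: Mon/Wed  2059: Tue/Thu  2060: Thu/Fri  2061: Fri/Sun
Both conditions hold in: no year — 0.

0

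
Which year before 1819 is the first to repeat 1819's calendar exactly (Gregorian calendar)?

Two years share a calendar iff Jan 1 falls on the same weekday and both are leap or both are common. 1819: Jan 1 is Friday, common year.
1818: Jan 1 Thursday, common
1817: Jan 1 Wednesday, common
1816: Jan 1 Monday, leap
1815: Jan 1 Sunday, common
1814: Jan 1 Saturday, common
1813: Jan 1 Friday, common
1813 matches on both conditions.

1813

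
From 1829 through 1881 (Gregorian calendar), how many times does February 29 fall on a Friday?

Leap years in 1829–1881: 13 of them.
Feb 29 weekday advances by 5 (mod 7) from one leap year to the next four years later (or differs when a century non-leap intervenes).
Leap-day weekdays: 1832:Wed 1836:Mon 1840:Sat 1844:Thu 1848:Tue 1852:Sun 1856:Fri✓ 1860:Wed 1864:Mon 1868:Sat 1872:Thu 1876:Tue 1880:Sun
Friday: 1856 → 1.

1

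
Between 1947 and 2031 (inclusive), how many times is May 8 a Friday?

12

Track May 8's weekday year by year (advancing +1, or +2 across a Feb 29):
  1947: Thu  1948: Sat (+2)  1949: Sun (+1)  1950: Mon (+1)  1951: Tue (+1)
  1952: Thu (+2)  1953: Fri (+1) ✓  1954: Sat (+1)  1955: Sun (+1)  1956: Tue (+2)
  1957: Wed (+1)  1958: Thu (+1)  1959: Fri (+1) ✓  1960: Sun (+2)  … (57 more years) …
  2018: Tue (+1)  2019: Wed (+1)  2020: Fri (+2) ✓  2021: Sat (+1)  2022: Sun (+1)
  2023: Mon (+1)  2024: Wed (+2)  2025: Thu (+1)  2026: Fri (+1) ✓  2027: Sat (+1)
  2028: Mon (+2)  2029: Tue (+1)  2030: Wed (+1)  2031: Thu (+1)
Friday years: 1953, 1959, 1964, 1970, 1981, 1987, 1992, 1998, 2009, 2015, 2020, 2026 — 12 in total.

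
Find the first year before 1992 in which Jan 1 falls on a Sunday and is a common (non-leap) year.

1989

Jan 1 advances by 2 weekdays after a leap year and by 1 after a common year.
1992: Jan 1 is Wednesday (leap).
1991: Tuesday
1990: Monday
1989: Sunday
1989 begins on a Sunday and is a common year.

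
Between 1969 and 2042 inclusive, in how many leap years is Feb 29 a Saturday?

Leap years in 1969–2042: 18 of them.
Feb 29 weekday advances by 5 (mod 7) from one leap year to the next four years later (or differs when a century non-leap intervenes).
Leap-day weekdays: 1972:Tue 1976:Sun 1980:Fri 1984:Wed 1988:Mon 1992:Sat✓ 1996:Thu 2000:Tue 2004:Sun 2008:Fri 2012:Wed 2016:Mon 2020:Sat✓ 2024:Thu 2028:Tue 2032:Sun 2036:Fri 2040:Wed
Saturday: 1992, 2020 → 2.

2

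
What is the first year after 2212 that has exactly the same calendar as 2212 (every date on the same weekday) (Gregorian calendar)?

Two years share a calendar iff Jan 1 falls on the same weekday and both are leap or both are common. 2212: Jan 1 is Wednesday, leap year.
2213: Jan 1 Friday, common
2214: Jan 1 Saturday, common
2215: Jan 1 Sunday, common
2216: Jan 1 Monday, leap
2217: Jan 1 Wednesday, common
2218: Jan 1 Thursday, common
2219: Jan 1 Friday, common
2220: Jan 1 Saturday, leap
2221: Jan 1 Monday, common
2222: Jan 1 Tuesday, common
2223: Jan 1 Wednesday, common
2224: Jan 1 Thursday, leap
2225: Jan 1 Saturday, common
2226: Jan 1 Sunday, common
2227: Jan 1 Monday, common
2228: Jan 1 Tuesday, leap
2229: Jan 1 Thursday, common
2230: Jan 1 Friday, common
2231: Jan 1 Saturday, common
2232: Jan 1 Sunday, leap
2233: Jan 1 Tuesday, common
2234: Jan 1 Wednesday, common
2235: Jan 1 Thursday, common
2236: Jan 1 Friday, leap
2237: Jan 1 Sunday, common
2238: Jan 1 Monday, common
2239: Jan 1 Tuesday, common
2240: Jan 1 Wednesday, leap
2240 matches on both conditions.

2240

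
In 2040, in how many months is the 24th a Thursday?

1

Check the 24th of each month of 2040: Jan 24: Tue, Feb 24: Fri, Mar 24: Sat, Apr 24: Tue, May 24: Thu, Jun 24: Sun, Jul 24: Tue, Aug 24: Fri, Sep 24: Mon, Oct 24: Wed, Nov 24: Sat, Dec 24: Mon.
Thursday occurs in May — 1 month.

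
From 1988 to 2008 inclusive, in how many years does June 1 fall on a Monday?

Track June 1's weekday year by year (advancing +1, or +2 across a Feb 29):
  1988: Wed  1989: Thu (+1)  1990: Fri (+1)  1991: Sat (+1)  1992: Mon (+2) ✓
  1993: Tue (+1)  1994: Wed (+1)  1995: Thu (+1)  1996: Sat (+2)  1997: Sun (+1)
  1998: Mon (+1) ✓  1999: Tue (+1)  2000: Thu (+2)  2001: Fri (+1)  2002: Sat (+1)
  2003: Sun (+1)  2004: Tue (+2)  2005: Wed (+1)  2006: Thu (+1)  2007: Fri (+1)
  2008: Sun (+2)
Monday years: 1992, 1998 — 2 in total.

2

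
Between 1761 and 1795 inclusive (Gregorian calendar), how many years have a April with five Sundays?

April has 30 days; it has five Sundays when Sunday falls among the first (month-length − 28) days — i.e. when April 1 is one of Sunday/Saturday.
April 1 by year: 1761:Wed 1762:Thu 1763:Fri 1764:Sun✓ 1765:Mon 1766:Tue 1767:Wed 1768:Fri 1769:Sat✓ 1770:Sun✓ 1771:Mon 1772:Wed 1773:Thu 1774:Fri 1775:Sat✓ …(5 more)… 1781:Sun✓ 1782:Mon 1783:Tue 1784:Thu 1785:Fri 1786:Sat✓ 1787:Sun✓ 1788:Tue 1789:Wed 1790:Thu 1791:Fri 1792:Sun✓ 1793:Mon 1794:Tue 1795:Wed
Years with five Sundays: 1764, 1769, 1770, 1775, 1780, 1781, 1786, 1787, 1792 → 9.

9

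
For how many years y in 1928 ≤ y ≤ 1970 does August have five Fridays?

August has 31 days; it has five Fridays when Friday falls among the first (month-length − 28) days — i.e. when August 1 is one of Friday/Thursday/Wednesday.
August 1 by year: 1928:Wed✓ 1929:Thu✓ 1930:Fri✓ 1931:Sat 1932:Mon 1933:Tue 1934:Wed✓ 1935:Thu✓ 1936:Sat 1937:Sun 1938:Mon 1939:Tue 1940:Thu✓ 1941:Fri✓ 1942:Sat …(13 more)… 1956:Wed✓ 1957:Thu✓ 1958:Fri✓ 1959:Sat 1960:Mon 1961:Tue 1962:Wed✓ 1963:Thu✓ 1964:Sat 1965:Sun 1966:Mon 1967:Tue 1968:Thu✓ 1969:Fri✓ 1970:Sat
Years with five Fridays: 1928, 1929, 1930, 1934, 1935, 1940, 1941, 1945, 1946, 1947, 1951, 1952, 1956, 1957, 1958, 1962, 1963, 1968, 1969 → 19.

19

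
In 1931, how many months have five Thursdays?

A month of length L has five Thursdays iff its first Thursday is on day ≤ L−28 (so day 1–3 in a 31-day month, 1–2 in a 30-day month, day 1 in a leap February).
Checking each month of 1931: Jan starts Thu (31d) ✓; Feb starts Sun (28d); Mar starts Sun (31d); Apr starts Wed (30d) ✓; May starts Fri (31d); Jun starts Mon (30d); Jul starts Wed (31d) ✓; Aug starts Sat (31d); Sep starts Tue (30d); Oct starts Thu (31d) ✓; Nov starts Sun (30d); Dec starts Tue (31d) ✓.
Five-Thursday months: January, April, July, October, December → 5.

5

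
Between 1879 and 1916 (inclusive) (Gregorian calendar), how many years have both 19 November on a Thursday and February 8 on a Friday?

Check each year's weekday for 19 November and February 8:
  1879: Wed/Sat  1880: Fri/Sun  1881: Sat/Tue  1882: Sun/Wed  1883: Mon/Thu  1884: Wed/Fri  1885: Thu/Sun  1886: Fri/Mon  1887: Sat/Tue  1888: Mon/Wed  1889: Tue/Fri  1890: Wed/Sat  1891: Thu/Sun  1892: Sat/Mon  …(10 more)…  1903: Thu/Sun  1904: Sat/Mon  1905: Sun/Wed  1906: Mon/Thu  1907: Tue/Fri  1908: Thu/Sat  1909: Fri/Mon  1910: Sat/Tue  1911: Sun/Wed  1912: Tue/Thu  1913: Wed/Sat  1914: Thu/Sun  1915: Fri/Mon  1916: Sun/Tue
Both conditions hold in: no year — 0.

0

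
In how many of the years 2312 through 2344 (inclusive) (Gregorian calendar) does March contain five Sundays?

March has 31 days; it has five Sundays when Sunday falls among the first (month-length − 28) days — i.e. when March 1 is one of Sunday/Saturday/Friday.
March 1 by year: 2312:Fri✓ 2313:Sat✓ 2314:Sun✓ 2315:Mon 2316:Wed 2317:Thu 2318:Fri✓ 2319:Sat✓ 2320:Mon 2321:Tue 2322:Wed 2323:Thu 2324:Sat✓ 2325:Sun✓ 2326:Mon …(3 more)… 2330:Sat✓ 2331:Sun✓ 2332:Tue 2333:Wed 2334:Thu 2335:Fri✓ 2336:Sun✓ 2337:Mon 2338:Tue 2339:Wed 2340:Fri✓ 2341:Sat✓ 2342:Sun✓ 2343:Mon 2344:Wed
Years with five Sundays: 2312, 2313, 2314, 2318, 2319, 2324, 2325, 2329, 2330, 2331, 2335, 2336, 2340, 2341, 2342 → 15.

15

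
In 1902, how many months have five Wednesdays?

A month of length L has five Wednesdays iff its first Wednesday is on day ≤ L−28 (so day 1–3 in a 31-day month, 1–2 in a 30-day month, day 1 in a leap February).
Checking each month of 1902: Jan starts Wed (31d) ✓; Feb starts Sat (28d); Mar starts Sat (31d); Apr starts Tue (30d) ✓; May starts Thu (31d); Jun starts Sun (30d); Jul starts Tue (31d) ✓; Aug starts Fri (31d); Sep starts Mon (30d); Oct starts Wed (31d) ✓; Nov starts Sat (30d); Dec starts Mon (31d) ✓.
Five-Wednesday months: January, April, July, October, December → 5.

5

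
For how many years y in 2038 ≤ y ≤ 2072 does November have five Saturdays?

10

November has 30 days; it has five Saturdays when Saturday falls among the first (month-length − 28) days — i.e. when November 1 is one of Saturday/Friday.
November 1 by year: 2038:Mon 2039:Tue 2040:Thu 2041:Fri✓ 2042:Sat✓ 2043:Sun 2044:Tue 2045:Wed 2046:Thu 2047:Fri✓ 2048:Sun 2049:Mon 2050:Tue 2051:Wed 2052:Fri✓ …(5 more)… 2058:Fri✓ 2059:Sat✓ 2060:Mon 2061:Tue 2062:Wed 2063:Thu 2064:Sat✓ 2065:Sun 2066:Mon 2067:Tue 2068:Thu 2069:Fri✓ 2070:Sat✓ 2071:Sun 2072:Tue
Years with five Saturdays: 2041, 2042, 2047, 2052, 2053, 2058, 2059, 2064, 2069, 2070 → 10.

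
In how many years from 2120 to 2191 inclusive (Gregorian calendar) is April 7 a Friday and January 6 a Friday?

7

Check each year's weekday for April 7 and January 6:
  2120: Sun/Sat  2121: Mon/Mon  2122: Tue/Tue  2123: Wed/Wed  2124: Fri/Thu  2125: Sat/Sat  2126: Sun/Sun  2127: Mon/Mon  2128: Wed/Tue  2129: Thu/Thu  2130: Fri/Fri ✓  2131: Sat/Sat  2132: Mon/Sun  2133: Tue/Tue  …(44 more)…  2178: Tue/Tue  2179: Wed/Wed  2180: Fri/Thu  2181: Sat/Sat  2182: Sun/Sun  2183: Mon/Mon  2184: Wed/Tue  2185: Thu/Thu  2186: Fri/Fri ✓  2187: Sat/Sat  2188: Mon/Sun  2189: Tue/Tue  2190: Wed/Wed  2191: Thu/Thu
Both conditions hold in: 2130, 2141, 2147, 2158, 2169, 2175, 2186 — 7.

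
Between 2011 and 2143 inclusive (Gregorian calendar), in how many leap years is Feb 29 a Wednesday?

6

Leap years in 2011–2143: 32 of them.
Feb 29 weekday advances by 5 (mod 7) from one leap year to the next four years later (or differs when a century non-leap intervenes).
Leap-day weekdays: 2012:Wed✓ 2016:Mon 2020:Sat 2024:Thu 2028:Tue 2032:Sun 2036:Fri 2040:Wed✓ 2044:Mon 2048:Sat 2052:Thu 2056:Tue 2060:Sun …(6 more)… 2088:Sun 2092:Fri 2096:Wed✓ 2104:Fri 2108:Wed✓ 2112:Mon 2116:Sat 2120:Thu 2124:Tue 2128:Sun 2132:Fri 2136:Wed✓ 2140:Mon
Wednesday: 2012, 2040, 2068, 2096, 2108, 2136 → 6.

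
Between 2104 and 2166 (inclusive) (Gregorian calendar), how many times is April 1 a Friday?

9

Track April 1's weekday year by year (advancing +1, or +2 across a Feb 29):
  2104: Tue  2105: Wed (+1)  2106: Thu (+1)  2107: Fri (+1) ✓  2108: Sun (+2)
  2109: Mon (+1)  2110: Tue (+1)  2111: Wed (+1)  2112: Fri (+2) ✓  2113: Sat (+1)
  2114: Sun (+1)  2115: Mon (+1)  2116: Wed (+2)  2117: Thu (+1)  … (35 more years) …
  2153: Sun (+1)  2154: Mon (+1)  2155: Tue (+1)  2156: Thu (+2)  2157: Fri (+1) ✓
  2158: Sat (+1)  2159: Sun (+1)  2160: Tue (+2)  2161: Wed (+1)  2162: Thu (+1)
  2163: Fri (+1) ✓  2164: Sun (+2)  2165: Mon (+1)  2166: Tue (+1)
Friday years: 2107, 2112, 2118, 2129, 2135, 2140, 2146, 2157, 2163 — 9 in total.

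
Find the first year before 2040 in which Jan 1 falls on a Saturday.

Jan 1 advances by 2 weekdays after a leap year and by 1 after a common year.
2040: Jan 1 is Sunday (leap).
2039: Saturday
2039 begins on a Saturday

2039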